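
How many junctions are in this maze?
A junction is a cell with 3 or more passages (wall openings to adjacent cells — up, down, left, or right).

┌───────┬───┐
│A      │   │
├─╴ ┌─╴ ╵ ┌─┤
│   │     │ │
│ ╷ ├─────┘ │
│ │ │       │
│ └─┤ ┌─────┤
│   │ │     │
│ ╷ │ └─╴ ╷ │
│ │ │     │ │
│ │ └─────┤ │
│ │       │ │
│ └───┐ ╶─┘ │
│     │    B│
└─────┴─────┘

Checking each cell for number of passages:

Junctions found (3+ passages):
  (0, 1): 3 passages
  (1, 1): 3 passages
  (1, 3): 3 passages
  (3, 0): 3 passages
  (3, 4): 3 passages
  (5, 3): 3 passages
Total junctions: 6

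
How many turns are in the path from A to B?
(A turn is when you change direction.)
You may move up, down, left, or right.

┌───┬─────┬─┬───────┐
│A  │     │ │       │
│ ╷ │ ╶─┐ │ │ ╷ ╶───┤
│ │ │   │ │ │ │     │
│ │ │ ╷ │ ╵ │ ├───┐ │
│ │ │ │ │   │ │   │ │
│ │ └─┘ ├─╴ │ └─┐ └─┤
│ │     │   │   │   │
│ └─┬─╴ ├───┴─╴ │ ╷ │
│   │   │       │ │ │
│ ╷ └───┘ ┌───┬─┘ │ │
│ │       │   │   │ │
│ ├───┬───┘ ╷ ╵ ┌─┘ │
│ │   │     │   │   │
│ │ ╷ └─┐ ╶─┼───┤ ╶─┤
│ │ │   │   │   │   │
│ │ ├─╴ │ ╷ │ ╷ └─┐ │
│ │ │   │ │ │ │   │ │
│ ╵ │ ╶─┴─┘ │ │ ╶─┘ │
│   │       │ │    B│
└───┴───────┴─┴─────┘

Directions: down, down, down, down, down, down, down, down, down, right, up, up, up, right, down, right, down, left, down, right, right, right, up, up, left, up, right, up, right, down, right, up, right, up, up, right, down, down, down, left, down, right, down, down
Number of turns: 26

Solution:

┌───┬─────┬─┬───────┐
│A  │     │ │       │
│ ╷ │ ╶─┐ │ │ ╷ ╶───┤
│↓│ │   │ │ │ │     │
│ │ │ ╷ │ ╵ │ ├───┐ │
│↓│ │ │ │   │ │   │ │
│ │ └─┘ ├─╴ │ └─┐ └─┤
│↓│     │   │   │↱ ↓│
│ └─┬─╴ ├───┴─╴ │ ╷ │
│↓  │   │       │↑│↓│
│ ╷ └───┘ ┌───┬─┘ │ │
│↓│       │↱ ↓│↱ ↑│↓│
│ ├───┬───┘ ╷ ╵ ┌─┘ │
│↓│↱ ↓│  ↱ ↑│↳ ↑│↓ ↲│
│ │ ╷ └─┐ ╶─┼───┤ ╶─┤
│↓│↑│↳ ↓│↑ ↰│   │↳ ↓│
│ │ ├─╴ │ ╷ │ ╷ └─┐ │
│↓│↑│↓ ↲│ │↑│ │   │↓│
│ ╵ │ ╶─┴─┘ │ │ ╶─┘ │
│↳ ↑│↳ → → ↑│ │    B│
└───┴───────┴─┴─────┘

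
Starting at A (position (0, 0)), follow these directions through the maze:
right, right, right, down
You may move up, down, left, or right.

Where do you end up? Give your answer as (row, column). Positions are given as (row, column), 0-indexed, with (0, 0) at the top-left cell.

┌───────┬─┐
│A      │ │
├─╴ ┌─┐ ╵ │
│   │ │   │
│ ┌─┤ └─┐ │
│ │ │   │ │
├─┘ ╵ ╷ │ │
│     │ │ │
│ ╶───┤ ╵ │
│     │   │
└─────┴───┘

Following directions step by step:
Start: (0, 0)
  right: (0, 0) → (0, 1)
  right: (0, 1) → (0, 2)
  right: (0, 2) → (0, 3)
  down: (0, 3) → (1, 3)
Final position: (1, 3)

Path taken:

┌───────┬─┐
│A → → ↓│ │
├─╴ ┌─┐ ╵ │
│   │ │B  │
│ ┌─┤ └─┐ │
│ │ │   │ │
├─┘ ╵ ╷ │ │
│     │ │ │
│ ╶───┤ ╵ │
│     │   │
└─────┴───┘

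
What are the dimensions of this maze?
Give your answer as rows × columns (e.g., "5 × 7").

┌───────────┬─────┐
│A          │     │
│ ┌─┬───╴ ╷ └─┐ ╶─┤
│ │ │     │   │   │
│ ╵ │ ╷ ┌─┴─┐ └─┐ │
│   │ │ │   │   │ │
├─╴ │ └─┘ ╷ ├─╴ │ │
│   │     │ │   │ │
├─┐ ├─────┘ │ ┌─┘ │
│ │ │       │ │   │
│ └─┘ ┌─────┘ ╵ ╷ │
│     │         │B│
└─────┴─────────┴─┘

Counting the maze dimensions:
Rows (vertical): 6
Columns (horizontal): 9
Dimensions: 6 × 9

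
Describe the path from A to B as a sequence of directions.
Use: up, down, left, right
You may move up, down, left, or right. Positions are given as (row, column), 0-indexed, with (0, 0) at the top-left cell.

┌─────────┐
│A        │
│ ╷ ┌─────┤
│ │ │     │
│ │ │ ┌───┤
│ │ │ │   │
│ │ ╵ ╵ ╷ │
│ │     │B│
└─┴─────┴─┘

Finding the path and converting it to directions:
Path through cells: (0,0) → (0,1) → (1,1) → (2,1) → (3,1) → (3,2) → (3,3) → (2,3) → (2,4) → (3,4)
Directions: right, down, down, down, right, right, up, right, down

Solution:

┌─────────┐
│A ↓      │
│ ╷ ┌─────┤
│ │↓│     │
│ │ │ ┌───┤
│ │↓│ │↱ ↓│
│ │ ╵ ╵ ╷ │
│ │↳ → ↑│B│
└─┴─────┴─┘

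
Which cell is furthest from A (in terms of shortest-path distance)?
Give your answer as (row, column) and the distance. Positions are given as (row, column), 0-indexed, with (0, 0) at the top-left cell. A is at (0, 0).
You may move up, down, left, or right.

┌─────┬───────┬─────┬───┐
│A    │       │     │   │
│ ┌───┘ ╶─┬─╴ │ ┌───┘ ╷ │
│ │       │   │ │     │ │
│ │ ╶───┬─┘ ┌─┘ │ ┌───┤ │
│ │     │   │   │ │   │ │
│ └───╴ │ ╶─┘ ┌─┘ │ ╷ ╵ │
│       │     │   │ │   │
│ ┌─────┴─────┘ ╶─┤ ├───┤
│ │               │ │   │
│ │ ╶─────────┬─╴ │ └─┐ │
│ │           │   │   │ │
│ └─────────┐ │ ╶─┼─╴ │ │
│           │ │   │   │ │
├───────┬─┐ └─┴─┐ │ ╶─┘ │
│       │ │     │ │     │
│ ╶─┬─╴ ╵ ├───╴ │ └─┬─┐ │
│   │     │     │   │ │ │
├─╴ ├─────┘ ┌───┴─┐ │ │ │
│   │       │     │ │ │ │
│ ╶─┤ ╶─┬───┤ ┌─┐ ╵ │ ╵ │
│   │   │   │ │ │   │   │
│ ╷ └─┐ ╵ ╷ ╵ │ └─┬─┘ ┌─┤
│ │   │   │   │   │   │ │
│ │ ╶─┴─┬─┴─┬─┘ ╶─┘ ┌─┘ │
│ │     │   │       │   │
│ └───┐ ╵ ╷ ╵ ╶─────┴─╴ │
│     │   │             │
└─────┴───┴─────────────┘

Computing BFS distances from A to all cells:
Furthest cell: (7, 4)
Distance: 101 steps

Path from A to the furthest cell:

┌─────┬───────┬─────┬───┐
│A    │       │     │↱ ↓│
│ ┌───┘ ╶─┬─╴ │ ┌───┘ ╷ │
│↓│       │   │ │↱ → ↑│↓│
│ │ ╶───┬─┘ ┌─┘ │ ┌───┤ │
│↓│     │   │   │↑│↓ ↰│↓│
│ └───╴ │ ╶─┘ ┌─┘ │ ╷ ╵ │
│↓      │     │↱ ↑│↓│↑ ↲│
│ ┌─────┴─────┘ ╶─┤ ├───┤
│↓│            ↑ ↰│↓│   │
│ │ ╶─────────┬─╴ │ └─┐ │
│↓│           │↱ ↑│↳ ↓│ │
│ └─────────┐ │ ╶─┼─╴ │ │
│↳ → → → → ↓│ │↑ ↰│↓ ↲│ │
├───────┬─┐ └─┴─┐ │ ╶─┘ │
│↱ → → ↓│B│↳ → ↓│↑│↳ → ↓│
│ ╶─┬─╴ ╵ ├───╴ │ └─┬─┐ │
│↑ ↰│  ↳ ↑│↓ ← ↲│↑ ↰│ │↓│
├─╴ ├─────┘ ┌───┴─┐ │ │ │
│↱ ↑│↓ ← ← ↲│↱ → ↓│↑│ │↓│
│ ╶─┤ ╶─┬───┤ ┌─┐ ╵ │ ╵ │
│↑ ↰│↳ ↓│↱ ↓│↑│ │↳ ↑│↓ ↲│
│ ╷ └─┐ ╵ ╷ ╵ │ └─┬─┘ ┌─┤
│ │↑  │↳ ↑│↳ ↑│   │↓ ↲│ │
│ │ ╶─┴─┬─┴─┬─┘ ╶─┘ ┌─┘ │
│ │↑ ← ↰│↓ ↰│↓ ← ← ↲│   │
│ └───┐ ╵ ╷ ╵ ╶─────┴─╴ │
│     │↑ ↲│↑ ↲          │
└─────┴───┴─────────────┘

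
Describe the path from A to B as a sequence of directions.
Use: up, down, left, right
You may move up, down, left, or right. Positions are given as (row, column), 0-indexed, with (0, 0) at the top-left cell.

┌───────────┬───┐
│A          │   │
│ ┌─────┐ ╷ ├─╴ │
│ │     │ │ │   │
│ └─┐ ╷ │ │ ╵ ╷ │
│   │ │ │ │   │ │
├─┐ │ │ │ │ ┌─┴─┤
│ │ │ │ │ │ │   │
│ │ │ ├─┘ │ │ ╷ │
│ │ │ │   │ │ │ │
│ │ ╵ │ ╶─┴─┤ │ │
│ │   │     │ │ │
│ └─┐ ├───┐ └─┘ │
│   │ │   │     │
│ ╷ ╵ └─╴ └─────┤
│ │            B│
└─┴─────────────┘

Finding the path and converting it to directions:
Path through cells: (0,0) → (1,0) → (2,0) → (2,1) → (3,1) → (4,1) → (5,1) → (5,2) → (6,2) → (7,2) → (7,3) → (7,4) → (7,5) → (7,6) → (7,7)
Directions: down, down, right, down, down, down, right, down, down, right, right, right, right, right

Solution:

┌───────────┬───┐
│A          │   │
│ ┌─────┐ ╷ ├─╴ │
│↓│     │ │ │   │
│ └─┐ ╷ │ │ ╵ ╷ │
│↳ ↓│ │ │ │   │ │
├─┐ │ │ │ │ ┌─┴─┤
│ │↓│ │ │ │ │   │
│ │ │ ├─┘ │ │ ╷ │
│ │↓│ │   │ │ │ │
│ │ ╵ │ ╶─┴─┤ │ │
│ │↳ ↓│     │ │ │
│ └─┐ ├───┐ └─┘ │
│   │↓│   │     │
│ ╷ ╵ └─╴ └─────┤
│ │  ↳ → → → → B│
└─┴─────────────┘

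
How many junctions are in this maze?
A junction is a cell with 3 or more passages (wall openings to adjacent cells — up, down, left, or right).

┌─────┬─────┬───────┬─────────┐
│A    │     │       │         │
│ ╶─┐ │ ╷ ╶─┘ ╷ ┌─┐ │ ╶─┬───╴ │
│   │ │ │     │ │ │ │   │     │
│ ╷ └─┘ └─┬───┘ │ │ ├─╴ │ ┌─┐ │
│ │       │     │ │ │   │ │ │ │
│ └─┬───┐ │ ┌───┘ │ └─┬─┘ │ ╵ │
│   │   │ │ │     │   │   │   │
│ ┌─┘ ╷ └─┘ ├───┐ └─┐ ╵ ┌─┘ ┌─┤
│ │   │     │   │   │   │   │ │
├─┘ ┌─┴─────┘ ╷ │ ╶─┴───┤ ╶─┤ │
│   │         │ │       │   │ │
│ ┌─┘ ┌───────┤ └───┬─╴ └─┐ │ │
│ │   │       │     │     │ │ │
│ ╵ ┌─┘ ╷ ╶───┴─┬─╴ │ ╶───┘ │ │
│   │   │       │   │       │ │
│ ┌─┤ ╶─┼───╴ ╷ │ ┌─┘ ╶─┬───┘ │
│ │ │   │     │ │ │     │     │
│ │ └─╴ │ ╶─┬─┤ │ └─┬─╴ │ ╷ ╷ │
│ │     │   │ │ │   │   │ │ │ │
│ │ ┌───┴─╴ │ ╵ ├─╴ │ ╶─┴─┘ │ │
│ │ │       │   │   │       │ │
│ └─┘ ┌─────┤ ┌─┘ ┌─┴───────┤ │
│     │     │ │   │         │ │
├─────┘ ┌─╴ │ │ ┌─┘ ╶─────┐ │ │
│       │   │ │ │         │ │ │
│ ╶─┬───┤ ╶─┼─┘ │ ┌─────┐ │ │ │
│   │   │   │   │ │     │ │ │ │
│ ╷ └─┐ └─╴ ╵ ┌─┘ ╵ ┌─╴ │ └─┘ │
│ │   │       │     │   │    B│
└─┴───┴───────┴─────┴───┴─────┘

Checking each cell for number of passages:

Junctions found (3+ passages):
  (0, 4): 3 passages
  (0, 7): 3 passages
  (1, 0): 3 passages
  (1, 14): 3 passages
  (2, 3): 3 passages
  (3, 0): 3 passages
  (3, 8): 3 passages
  (3, 13): 3 passages
  (4, 8): 3 passages
  (6, 4): 3 passages
  (6, 11): 3 passages
  (7, 0): 3 passages
  (7, 6): 3 passages
  (7, 10): 3 passages
  (8, 10): 3 passages
  (8, 13): 3 passages
  (8, 14): 3 passages
  (9, 1): 3 passages
  (10, 6): 3 passages
  (12, 9): 3 passages
  (13, 0): 3 passages
  (14, 5): 3 passages
  (14, 8): 3 passages
Total junctions: 23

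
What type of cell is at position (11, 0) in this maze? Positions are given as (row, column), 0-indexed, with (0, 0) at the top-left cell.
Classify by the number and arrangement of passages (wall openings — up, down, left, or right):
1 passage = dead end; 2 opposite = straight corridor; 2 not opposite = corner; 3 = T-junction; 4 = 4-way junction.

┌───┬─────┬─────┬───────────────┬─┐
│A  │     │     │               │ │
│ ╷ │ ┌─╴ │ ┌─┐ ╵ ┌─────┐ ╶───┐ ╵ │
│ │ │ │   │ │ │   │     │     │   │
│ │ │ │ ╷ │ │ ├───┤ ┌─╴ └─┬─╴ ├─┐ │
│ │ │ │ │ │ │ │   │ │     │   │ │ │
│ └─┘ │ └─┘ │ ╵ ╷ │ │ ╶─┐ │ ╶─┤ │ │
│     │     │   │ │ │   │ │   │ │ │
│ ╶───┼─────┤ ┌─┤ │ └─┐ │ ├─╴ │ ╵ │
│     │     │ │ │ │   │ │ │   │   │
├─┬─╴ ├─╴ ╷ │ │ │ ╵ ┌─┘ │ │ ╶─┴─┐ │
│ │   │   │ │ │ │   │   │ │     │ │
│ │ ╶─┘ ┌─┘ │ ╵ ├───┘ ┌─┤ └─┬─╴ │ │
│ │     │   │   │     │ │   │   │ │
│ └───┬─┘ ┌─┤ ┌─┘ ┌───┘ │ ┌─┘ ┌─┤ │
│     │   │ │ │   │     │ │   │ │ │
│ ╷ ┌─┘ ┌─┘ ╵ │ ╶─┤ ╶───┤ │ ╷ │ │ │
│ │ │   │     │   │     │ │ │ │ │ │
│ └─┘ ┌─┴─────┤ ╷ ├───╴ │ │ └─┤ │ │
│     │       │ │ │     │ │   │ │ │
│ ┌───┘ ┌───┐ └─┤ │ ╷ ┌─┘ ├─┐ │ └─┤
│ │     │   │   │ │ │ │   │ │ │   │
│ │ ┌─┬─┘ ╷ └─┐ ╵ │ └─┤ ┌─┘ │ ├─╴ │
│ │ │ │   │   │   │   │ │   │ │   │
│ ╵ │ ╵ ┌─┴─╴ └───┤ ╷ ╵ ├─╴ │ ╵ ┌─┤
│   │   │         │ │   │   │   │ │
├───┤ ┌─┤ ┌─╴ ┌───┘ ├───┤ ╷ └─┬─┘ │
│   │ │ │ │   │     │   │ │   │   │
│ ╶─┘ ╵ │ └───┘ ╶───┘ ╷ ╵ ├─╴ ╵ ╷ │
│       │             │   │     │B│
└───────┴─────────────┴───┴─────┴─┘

Checking cell at (11, 0):
Number of passages: 2
Cell type: straight corridor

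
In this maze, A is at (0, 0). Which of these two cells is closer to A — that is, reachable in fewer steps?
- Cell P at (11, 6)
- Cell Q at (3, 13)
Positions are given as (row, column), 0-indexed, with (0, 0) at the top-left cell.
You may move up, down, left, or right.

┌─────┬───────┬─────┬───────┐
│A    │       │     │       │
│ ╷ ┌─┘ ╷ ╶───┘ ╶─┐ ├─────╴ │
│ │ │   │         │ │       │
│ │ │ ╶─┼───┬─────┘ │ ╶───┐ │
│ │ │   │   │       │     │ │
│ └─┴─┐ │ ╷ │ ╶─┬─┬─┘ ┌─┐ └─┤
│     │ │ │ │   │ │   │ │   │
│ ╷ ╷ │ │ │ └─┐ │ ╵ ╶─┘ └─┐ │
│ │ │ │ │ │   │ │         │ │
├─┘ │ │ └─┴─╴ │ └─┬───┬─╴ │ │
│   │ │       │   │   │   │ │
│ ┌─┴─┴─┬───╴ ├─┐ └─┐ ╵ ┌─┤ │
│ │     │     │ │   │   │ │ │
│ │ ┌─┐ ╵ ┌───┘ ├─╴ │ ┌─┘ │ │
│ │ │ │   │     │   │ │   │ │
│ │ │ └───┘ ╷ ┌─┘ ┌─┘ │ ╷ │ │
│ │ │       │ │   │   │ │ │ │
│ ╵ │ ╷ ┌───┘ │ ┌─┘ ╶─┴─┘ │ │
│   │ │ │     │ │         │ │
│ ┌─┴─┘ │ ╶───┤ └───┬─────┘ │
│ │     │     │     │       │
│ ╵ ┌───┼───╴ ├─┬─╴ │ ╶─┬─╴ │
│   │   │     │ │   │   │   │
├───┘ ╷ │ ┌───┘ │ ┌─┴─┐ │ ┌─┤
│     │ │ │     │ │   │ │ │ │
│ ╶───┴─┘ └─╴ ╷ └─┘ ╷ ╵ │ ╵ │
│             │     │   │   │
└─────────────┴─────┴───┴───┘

Shortest path A → P at (11, 6): 31 steps
Shortest path A → Q at (3, 13): 60 steps

P is closer (31 steps vs 60 steps).

Path to P:

┌─────┬───────┬─────┬───────┐
│A    │       │     │       │
│ ╷ ┌─┘ ╷ ╶───┘ ╶─┐ ├─────╴ │
│↓│ │   │         │ │       │
│ │ │ ╶─┼───┬─────┘ │ ╶───┐ │
│↓│ │   │   │       │     │ │
│ └─┴─┐ │ ╷ │ ╶─┬─┬─┘ ┌─┐ └─┤
│↳ ↓  │ │ │ │   │ │   │ │   │
│ ╷ ╷ │ │ │ └─┐ │ ╵ ╶─┘ └─┐ │
│ │↓│ │ │ │   │ │         │ │
├─┘ │ │ └─┴─╴ │ └─┬───┬─╴ │ │
│↓ ↲│ │       │   │   │   │ │
│ ┌─┴─┴─┬───╴ ├─┐ └─┐ ╵ ┌─┤ │
│↓│     │     │ │   │   │ │ │
│ │ ┌─┐ ╵ ┌───┘ ├─╴ │ ┌─┘ │ │
│↓│ │ │   │↱ ↓  │   │ │   │ │
│ │ │ └───┘ ╷ ┌─┘ ┌─┘ │ ╷ │ │
│↓│ │  ↱ → ↑│↓│   │   │ │ │ │
│ ╵ │ ╷ ┌───┘ │ ┌─┘ ╶─┴─┘ │ │
│↓  │ │↑│↓ ← ↲│ │         │ │
│ ┌─┴─┘ │ ╶───┤ └───┬─────┘ │
│↓│↱ → ↑│↳ → ↓│     │       │
│ ╵ ┌───┼───╴ ├─┬─╴ │ ╶─┬─╴ │
│↳ ↑│   │    P│ │   │   │   │
├───┘ ╷ │ ┌───┘ │ ┌─┴─┐ │ ┌─┤
│     │ │ │     │ │   │ │ │ │
│ ╶───┴─┘ └─╴ ╷ └─┘ ╷ ╵ │ ╵ │
│             │     │   │   │
└─────────────┴─────┴───┴───┘

Path to Q:

┌─────┬───────┬─────┬───────┐
│A    │       │     │       │
│ ╷ ┌─┘ ╷ ╶───┘ ╶─┐ ├─────╴ │
│↓│ │   │         │ │       │
│ │ │ ╶─┼───┬─────┘ │ ╶───┐ │
│↓│ │   │   │       │     │ │
│ └─┴─┐ │ ╷ │ ╶─┬─┬─┘ ┌─┐ └─┤
│↳ ↓  │ │ │ │   │ │   │ │  Q│
│ ╷ ╷ │ │ │ └─┐ │ ╵ ╶─┘ └─┐ │
│ │↓│ │ │ │   │ │         │↑│
├─┘ │ │ └─┴─╴ │ └─┬───┬─╴ │ │
│↓ ↲│ │       │   │   │   │↑│
│ ┌─┴─┴─┬───╴ ├─┐ └─┐ ╵ ┌─┤ │
│↓│     │     │ │   │   │ │↑│
│ │ ┌─┐ ╵ ┌───┘ ├─╴ │ ┌─┘ │ │
│↓│ │ │   │↱ ↓  │   │ │   │↑│
│ │ │ └───┘ ╷ ┌─┘ ┌─┘ │ ╷ │ │
│↓│ │  ↱ → ↑│↓│   │   │ │ │↑│
│ ╵ │ ╷ ┌───┘ │ ┌─┘ ╶─┴─┘ │ │
│↓  │ │↑│↓ ← ↲│ │         │↑│
│ ┌─┴─┘ │ ╶───┤ └───┬─────┘ │
│↓│↱ → ↑│↳ → ↓│     │↱ → → ↑│
│ ╵ ┌───┼───╴ ├─┬─╴ │ ╶─┬─╴ │
│↳ ↑│   │↓ ← ↲│ │   │↑ ↰│   │
├───┘ ╷ │ ┌───┘ │ ┌─┴─┐ │ ┌─┤
│     │ │↓│  ↱ ↓│ │↱ ↓│↑│ │ │
│ ╶───┴─┘ └─╴ ╷ └─┘ ╷ ╵ │ ╵ │
│        ↳ → ↑│↳ → ↑│↳ ↑│   │
└─────────────┴─────┴───┴───┘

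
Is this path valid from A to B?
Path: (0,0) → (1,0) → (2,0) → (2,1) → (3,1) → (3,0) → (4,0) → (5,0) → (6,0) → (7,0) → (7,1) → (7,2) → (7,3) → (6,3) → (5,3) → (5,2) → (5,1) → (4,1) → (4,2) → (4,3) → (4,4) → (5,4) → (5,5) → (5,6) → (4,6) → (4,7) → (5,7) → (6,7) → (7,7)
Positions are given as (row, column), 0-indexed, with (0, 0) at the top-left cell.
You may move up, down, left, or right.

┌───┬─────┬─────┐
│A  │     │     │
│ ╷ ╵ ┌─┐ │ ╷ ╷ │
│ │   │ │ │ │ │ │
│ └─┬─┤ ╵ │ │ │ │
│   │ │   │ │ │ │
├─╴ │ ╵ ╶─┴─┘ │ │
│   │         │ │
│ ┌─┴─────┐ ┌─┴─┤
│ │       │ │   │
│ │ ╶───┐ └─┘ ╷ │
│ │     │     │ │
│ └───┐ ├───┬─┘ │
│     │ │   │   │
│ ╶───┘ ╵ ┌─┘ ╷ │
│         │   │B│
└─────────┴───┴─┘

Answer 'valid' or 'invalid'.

Checking path validity:
Result: All consecutive moves are passable.

valid

Correct solution:

┌───┬─────┬─────┐
│A  │     │     │
│ ╷ ╵ ┌─┐ │ ╷ ╷ │
│↓│   │ │ │ │ │ │
│ └─┬─┤ ╵ │ │ │ │
│↳ ↓│ │   │ │ │ │
├─╴ │ ╵ ╶─┴─┘ │ │
│↓ ↲│         │ │
│ ┌─┴─────┐ ┌─┴─┤
│↓│↱ → → ↓│ │↱ ↓│
│ │ ╶───┐ └─┘ ╷ │
│↓│↑ ← ↰│↳ → ↑│↓│
│ └───┐ ├───┬─┘ │
│↓    │↑│   │  ↓│
│ ╶───┘ ╵ ┌─┘ ╷ │
│↳ → → ↑  │   │B│
└─────────┴───┴─┘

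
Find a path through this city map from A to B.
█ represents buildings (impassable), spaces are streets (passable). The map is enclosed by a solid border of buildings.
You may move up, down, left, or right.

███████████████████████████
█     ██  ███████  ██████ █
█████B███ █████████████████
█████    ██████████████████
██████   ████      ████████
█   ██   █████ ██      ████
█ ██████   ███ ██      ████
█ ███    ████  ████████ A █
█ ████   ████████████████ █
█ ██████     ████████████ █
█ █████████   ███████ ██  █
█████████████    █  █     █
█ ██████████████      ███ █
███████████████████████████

Finding the shortest path from A to B:
Movement: cardinal only
Path length: 36 steps
Directions: right → down → down → down → down → left → left → left → left → down → left → left → left → left → left → up → left → left → left → up → left → up → left → left → left → left → up → up → up → up → up → up → left → left → left → up

Solution:

███████████████████████████
█     ██  ███████  ██████ █
█████B███ █████████████████
█████↑←←↰██████████████████
██████  ↑████      ████████
█   ██  ↑█████ ██      ████
█ ██████↑  ███ ██      ████
█ ███   ↑████  ████████ A↓█
█ ████  ↑████████████████↓█
█ ██████↑←←←↰████████████↓█
█ █████████ ↑↰███████ ██ ↓█
█████████████↑←←↰█  █↓←←←↲█
█ ██████████████↑←←←←↲███ █
███████████████████████████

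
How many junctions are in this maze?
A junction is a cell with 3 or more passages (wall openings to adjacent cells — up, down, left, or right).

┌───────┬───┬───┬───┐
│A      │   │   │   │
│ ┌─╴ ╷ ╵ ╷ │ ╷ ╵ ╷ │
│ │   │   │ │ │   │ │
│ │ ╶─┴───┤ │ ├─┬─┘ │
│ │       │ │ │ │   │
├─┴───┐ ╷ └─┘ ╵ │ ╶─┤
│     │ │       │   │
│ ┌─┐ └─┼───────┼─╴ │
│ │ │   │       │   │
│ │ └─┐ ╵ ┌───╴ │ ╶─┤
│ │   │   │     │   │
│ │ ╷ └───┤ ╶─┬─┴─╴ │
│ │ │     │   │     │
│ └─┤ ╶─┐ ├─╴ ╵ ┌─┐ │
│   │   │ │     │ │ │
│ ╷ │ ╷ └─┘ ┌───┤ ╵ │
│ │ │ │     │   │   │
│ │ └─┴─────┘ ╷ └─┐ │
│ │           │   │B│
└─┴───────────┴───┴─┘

Checking each cell for number of passages:

Junctions found (3+ passages):
  (0, 2): 3 passages
  (2, 3): 3 passages
  (3, 6): 3 passages
  (5, 1): 3 passages
  (6, 2): 3 passages
  (6, 9): 3 passages
  (7, 0): 3 passages
  (7, 2): 3 passages
  (7, 6): 3 passages
  (8, 9): 3 passages
Total junctions: 10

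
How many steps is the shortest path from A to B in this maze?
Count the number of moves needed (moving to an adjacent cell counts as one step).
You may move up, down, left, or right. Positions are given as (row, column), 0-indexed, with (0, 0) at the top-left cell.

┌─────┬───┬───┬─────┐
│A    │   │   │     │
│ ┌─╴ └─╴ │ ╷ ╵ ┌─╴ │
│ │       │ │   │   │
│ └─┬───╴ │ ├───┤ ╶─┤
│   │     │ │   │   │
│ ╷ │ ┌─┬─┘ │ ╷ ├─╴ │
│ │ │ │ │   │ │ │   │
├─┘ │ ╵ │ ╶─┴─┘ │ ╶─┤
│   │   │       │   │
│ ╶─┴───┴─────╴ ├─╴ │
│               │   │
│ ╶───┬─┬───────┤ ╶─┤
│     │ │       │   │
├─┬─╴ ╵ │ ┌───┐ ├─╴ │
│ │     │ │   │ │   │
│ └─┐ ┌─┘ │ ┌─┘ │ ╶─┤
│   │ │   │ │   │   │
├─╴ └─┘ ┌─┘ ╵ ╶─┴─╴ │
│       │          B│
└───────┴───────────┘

Using BFS to find shortest path:
Start: (0, 0), End: (9, 9)
Path found:
(0,0) → (1,0) → (2,0) → (2,1) → (3,1) → (4,1) → (4,0) → (5,0) → (5,1) → (5,2) → (5,3) → (5,4) → (5,5) → (5,6) → (5,7) → (4,7) → (4,6) → (4,5) → (4,4) → (3,4) → (3,5) → (2,5) → (1,5) → (0,5) → (0,6) → (1,6) → (1,7) → (0,7) → (0,8) → (0,9) → (1,9) → (1,8) → (2,8) → (2,9) → (3,9) → (3,8) → (4,8) → (4,9) → (5,9) → (5,8) → (6,8) → (6,9) → (7,9) → (7,8) → (8,8) → (8,9) → (9,9)
Number of steps: 46

Solution:

┌─────┬───┬───┬─────┐
│A    │   │↱ ↓│↱ → ↓│
│ ┌─╴ └─╴ │ ╷ ╵ ┌─╴ │
│↓│       │↑│↳ ↑│↓ ↲│
│ └─┬───╴ │ ├───┤ ╶─┤
│↳ ↓│     │↑│   │↳ ↓│
│ ╷ │ ┌─┬─┘ │ ╷ ├─╴ │
│ │↓│ │ │↱ ↑│ │ │↓ ↲│
├─┘ │ ╵ │ ╶─┴─┘ │ ╶─┤
│↓ ↲│   │↑ ← ← ↰│↳ ↓│
│ ╶─┴───┴─────╴ ├─╴ │
│↳ → → → → → → ↑│↓ ↲│
│ ╶───┬─┬───────┤ ╶─┤
│     │ │       │↳ ↓│
├─┬─╴ ╵ │ ┌───┐ ├─╴ │
│ │     │ │   │ │↓ ↲│
│ └─┐ ┌─┘ │ ┌─┘ │ ╶─┤
│   │ │   │ │   │↳ ↓│
├─╴ └─┘ ┌─┘ ╵ ╶─┴─╴ │
│       │          B│
└───────┴───────────┘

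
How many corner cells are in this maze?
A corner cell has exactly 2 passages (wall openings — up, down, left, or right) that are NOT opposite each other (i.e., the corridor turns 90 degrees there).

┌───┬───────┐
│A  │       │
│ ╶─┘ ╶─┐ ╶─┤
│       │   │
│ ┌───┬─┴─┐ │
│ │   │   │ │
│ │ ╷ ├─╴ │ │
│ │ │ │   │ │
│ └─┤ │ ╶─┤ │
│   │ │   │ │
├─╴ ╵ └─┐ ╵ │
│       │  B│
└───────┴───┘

Counting corner cells (2 non-opposite passages):
Total corners: 15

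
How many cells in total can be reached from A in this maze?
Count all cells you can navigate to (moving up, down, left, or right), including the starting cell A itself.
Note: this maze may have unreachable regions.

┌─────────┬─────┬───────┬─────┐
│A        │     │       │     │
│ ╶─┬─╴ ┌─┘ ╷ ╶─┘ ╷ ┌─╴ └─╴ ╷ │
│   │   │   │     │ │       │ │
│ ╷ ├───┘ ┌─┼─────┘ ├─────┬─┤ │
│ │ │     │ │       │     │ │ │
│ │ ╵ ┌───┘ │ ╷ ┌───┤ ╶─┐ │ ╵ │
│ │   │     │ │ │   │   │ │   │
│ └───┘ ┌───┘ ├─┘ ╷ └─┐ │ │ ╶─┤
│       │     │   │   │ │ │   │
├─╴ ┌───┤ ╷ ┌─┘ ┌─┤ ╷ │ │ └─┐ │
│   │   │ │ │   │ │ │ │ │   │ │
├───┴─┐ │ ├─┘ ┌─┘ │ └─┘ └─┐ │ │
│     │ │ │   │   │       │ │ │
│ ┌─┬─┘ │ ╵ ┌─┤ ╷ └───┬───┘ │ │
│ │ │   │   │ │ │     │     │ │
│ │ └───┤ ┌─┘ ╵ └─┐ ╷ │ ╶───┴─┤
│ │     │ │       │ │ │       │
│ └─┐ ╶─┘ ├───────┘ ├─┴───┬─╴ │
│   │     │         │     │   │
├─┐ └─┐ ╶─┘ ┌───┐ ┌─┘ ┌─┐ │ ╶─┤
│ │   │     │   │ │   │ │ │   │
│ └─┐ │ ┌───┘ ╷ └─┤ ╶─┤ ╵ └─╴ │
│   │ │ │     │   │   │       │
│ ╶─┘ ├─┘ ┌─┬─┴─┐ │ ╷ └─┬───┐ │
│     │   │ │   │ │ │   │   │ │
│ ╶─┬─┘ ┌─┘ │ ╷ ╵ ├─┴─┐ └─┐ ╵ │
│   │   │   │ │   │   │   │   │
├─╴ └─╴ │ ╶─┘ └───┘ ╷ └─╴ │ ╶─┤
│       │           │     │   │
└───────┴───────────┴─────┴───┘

Using BFS/flood-fill to find all reachable cells from A:
Maze size: 15 × 15 = 225 total cells
5 cell(s) are walled off and cannot be reached from A.
Reachable cells: 220

Reachable region (· marks reachable cells):

┌─────────┬─────┬───────┬─────┐
│A · · · ·│· · ·│· · · ·│· · ·│
│ ╶─┬─╴ ┌─┘ ╷ ╶─┘ ╷ ┌─╴ └─╴ ╷ │
│· ·│· ·│· ·│· · ·│·│· · · ·│·│
│ ╷ ├───┘ ┌─┼─────┘ ├─────┬─┤ │
│·│·│· · ·│·│· · · ·│· · ·│·│·│
│ │ ╵ ┌───┘ │ ╷ ┌───┤ ╶─┐ │ ╵ │
│·│· ·│· · ·│·│·│· ·│· ·│·│· ·│
│ └───┘ ┌───┘ ├─┘ ╷ └─┐ │ │ ╶─┤
│· · · ·│· · ·│· ·│· ·│·│·│· ·│
├─╴ ┌───┤ ╷ ┌─┘ ┌─┤ ╷ │ │ └─┐ │
│· ·│   │·│·│· ·│·│·│·│·│· ·│·│
├───┴─┐ │ ├─┘ ┌─┘ │ └─┘ └─┐ │ │
│· · ·│ │·│· ·│· ·│· · · ·│·│·│
│ ┌─┬─┘ │ ╵ ┌─┤ ╷ └───┬───┘ │ │
│·│·│   │· ·│·│·│· · ·│· · ·│·│
│ │ └───┤ ┌─┘ ╵ └─┐ ╷ │ ╶───┴─┤
│·│· · ·│·│· · · ·│·│·│· · · ·│
│ └─┐ ╶─┘ ├───────┘ ├─┴───┬─╴ │
│· ·│· · ·│· · · · ·│· · ·│· ·│
├─┐ └─┐ ╶─┘ ┌───┐ ┌─┘ ┌─┐ │ ╶─┤
│·│· ·│· · ·│· ·│·│· ·│·│·│· ·│
│ └─┐ │ ┌───┘ ╷ └─┤ ╶─┤ ╵ └─╴ │
│· ·│·│·│· · ·│· ·│· ·│· · · ·│
│ ╶─┘ ├─┘ ┌─┬─┴─┐ │ ╷ └─┬───┐ │
│· · ·│· ·│·│· ·│·│·│· ·│· ·│·│
│ ╶─┬─┘ ┌─┘ │ ╷ ╵ ├─┴─┐ └─┐ ╵ │
│· ·│· ·│· ·│·│· ·│· ·│· ·│· ·│
├─╴ └─╴ │ ╶─┘ └───┘ ╷ └─╴ │ ╶─┤
│· · · ·│· · · · · ·│· · ·│· ·│
└───────┴───────────┴─────┴───┘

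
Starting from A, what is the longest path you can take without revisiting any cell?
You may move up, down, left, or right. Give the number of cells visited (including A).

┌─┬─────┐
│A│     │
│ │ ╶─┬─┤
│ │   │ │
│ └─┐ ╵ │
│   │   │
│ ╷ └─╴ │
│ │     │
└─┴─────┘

Finding longest simple path using DFS:
Start: (0, 0)
Longest path visits 14 cells
Path: A → down → down → right → down → right → right → up → left → up → left → up → right → right

Solution:

┌─┬─────┐
│A│↱ → B│
│ │ ╶─┬─┤
│↓│↑ ↰│ │
│ └─┐ ╵ │
│↳ ↓│↑ ↰│
│ ╷ └─╴ │
│ │↳ → ↑│
└─┴─────┘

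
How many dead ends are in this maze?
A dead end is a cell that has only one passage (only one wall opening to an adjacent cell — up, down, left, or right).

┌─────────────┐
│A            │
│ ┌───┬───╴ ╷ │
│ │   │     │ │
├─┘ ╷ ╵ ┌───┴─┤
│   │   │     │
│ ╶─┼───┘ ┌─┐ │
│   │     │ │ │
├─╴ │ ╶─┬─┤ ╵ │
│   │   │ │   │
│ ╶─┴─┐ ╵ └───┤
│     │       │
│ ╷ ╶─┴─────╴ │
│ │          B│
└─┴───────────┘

Checking each cell for number of passages:

Dead ends found at positions:
  (1, 0)
  (1, 6)
  (3, 5)
  (4, 4)
  (5, 2)
  (6, 0)
Total dead ends: 6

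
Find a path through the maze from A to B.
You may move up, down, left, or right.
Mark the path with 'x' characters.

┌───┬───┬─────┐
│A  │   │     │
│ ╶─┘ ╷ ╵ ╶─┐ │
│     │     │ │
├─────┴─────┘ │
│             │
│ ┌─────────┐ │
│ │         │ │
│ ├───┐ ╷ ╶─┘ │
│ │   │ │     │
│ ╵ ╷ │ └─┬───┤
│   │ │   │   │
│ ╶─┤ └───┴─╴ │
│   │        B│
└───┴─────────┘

Finding the shortest path through the maze:
Path length: 30 steps
Directions: down → right → right → up → right → down → right → up → right → right → down → down → left → left → left → left → left → left → down → down → down → right → up → right → down → down → right → right → right → right

Solution:

┌───┬───┬─────┐
│A  │x x│x x x│
│ ╶─┘ ╷ ╵ ╶─┐ │
│x x x│x x  │x│
├─────┴─────┘ │
│x x x x x x x│
│ ┌─────────┐ │
│x│         │ │
│ ├───┐ ╷ ╶─┘ │
│x│x x│ │     │
│ ╵ ╷ │ └─┬───┤
│x x│x│   │   │
│ ╶─┤ └───┴─╴ │
│   │x x x x B│
└───┴─────────┘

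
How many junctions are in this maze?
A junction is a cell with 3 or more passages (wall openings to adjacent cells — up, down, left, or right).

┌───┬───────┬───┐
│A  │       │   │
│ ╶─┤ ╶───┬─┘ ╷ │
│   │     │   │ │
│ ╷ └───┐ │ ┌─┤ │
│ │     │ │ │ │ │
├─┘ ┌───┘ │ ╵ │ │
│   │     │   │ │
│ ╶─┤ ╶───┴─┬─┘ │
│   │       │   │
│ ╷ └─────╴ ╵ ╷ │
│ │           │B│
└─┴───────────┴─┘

Checking each cell for number of passages:

Junctions found (3+ passages):
  (1, 0): 3 passages
  (2, 1): 3 passages
  (4, 0): 3 passages
  (4, 7): 3 passages
  (5, 5): 3 passages
Total junctions: 5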